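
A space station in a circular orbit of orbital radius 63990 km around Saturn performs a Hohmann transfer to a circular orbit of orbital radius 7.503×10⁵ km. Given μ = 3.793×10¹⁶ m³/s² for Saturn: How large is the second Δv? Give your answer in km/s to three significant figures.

Δv ≈ 4.29 km/s

r₁ = 63990 km = 6.399×10⁷ m.
r₂ = 7.503×10⁵ km = 7.503×10⁸ m.
Transfer ellipse a_t = (r₁ + r₂)/2 = 4.071×10⁸ m.
At r₁: circular v_c1 = √(μ/r₁) = 24350 m/s; transfer-perikrone v_p = √[μ(2/r₁ − 1/a_t)] = 33050 m/s.
At r₂: circular v_c2 = √(μ/r₂) = 7110 m/s; transfer-apokrone v_a = √[μ(2/r₂ − 1/a_t)] = 2819 m/s.
Δv₂ = v_c2 − v_a = 4291 m/s.
= 4.291 km/s.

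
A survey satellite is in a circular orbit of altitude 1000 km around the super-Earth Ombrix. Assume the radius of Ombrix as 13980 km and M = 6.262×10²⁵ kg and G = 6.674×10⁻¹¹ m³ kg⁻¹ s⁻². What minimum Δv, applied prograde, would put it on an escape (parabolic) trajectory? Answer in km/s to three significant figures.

μ = GM = 6.674×10⁻¹¹ × 6.262×10²⁵ = 4.179×10¹⁵ m³/s².
r = 13980 + 1000 = 14980 km = 1.4980×10⁷ m.
Circular speed v_c = √(μ/r) = 16700 m/s.
Escape speed v_esc = √(2μ/r) = √2 × v_c = 23620 m/s.
Δv = v_esc − v_c = 6919 m/s = 6.919 km/s.

Δv ≈ 6.92 km/s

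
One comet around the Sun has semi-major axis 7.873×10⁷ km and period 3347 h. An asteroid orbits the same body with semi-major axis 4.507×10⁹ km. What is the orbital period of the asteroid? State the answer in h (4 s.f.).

Kepler's third law: T² ∝ a³, so T₂ = T₁ (a₂/a₁)^(3/2).
a₂/a₁ = 57.25, (a₂/a₁)^(3/2) = 433.1.
T₂ = 3347 × 433.1 = 1.450×10⁶ h.

T₂ ≈ 1.450×10⁶ h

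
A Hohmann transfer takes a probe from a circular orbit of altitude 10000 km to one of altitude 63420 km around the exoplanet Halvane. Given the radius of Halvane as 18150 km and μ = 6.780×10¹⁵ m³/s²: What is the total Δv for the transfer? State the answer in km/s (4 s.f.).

r₁ = 18150 + 10000 = 28150 km = 2.8150×10⁷ m.
r₂ = 18150 + 63420 = 81570 km = 8.1570×10⁷ m.
Transfer ellipse a_t = (r₁ + r₂)/2 = 5.486×10⁷ m.
At r₁: circular v_c1 = √(μ/r₁) = 15520 m/s; transfer-periapsis v_p = √[μ(2/r₁ − 1/a_t)] = 18920 m/s.
Δv₁ = v_p − v_c1 = 3405 m/s.
At r₂: circular v_c2 = √(μ/r₂) = 9117 m/s; transfer-apoapsis v_a = √[μ(2/r₂ − 1/a_t)] = 6531 m/s.
Δv₂ = v_c2 − v_a = 2586 m/s.
Total Δv = Δv₁ + Δv₂ = 5991 m/s = 5.991 km/s.

Δv_total ≈ 5.991 km/s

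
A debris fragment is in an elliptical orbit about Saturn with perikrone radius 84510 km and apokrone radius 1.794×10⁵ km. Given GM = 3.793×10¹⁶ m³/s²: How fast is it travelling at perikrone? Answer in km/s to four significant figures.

Semi-major axis a = (r_p + r_a)/2 = 1.3196×10⁵ km = 1.320×10⁸ m.
Vis-viva: v² = μ(2/r − 1/a) = 3.793×10¹⁶ × (2.367×10⁻⁸ − 7.578×10⁻⁹) = 6.102×10⁸ m²/s².
v = 24700 m/s = 24.70 km/s.

v ≈ 24.70 km/s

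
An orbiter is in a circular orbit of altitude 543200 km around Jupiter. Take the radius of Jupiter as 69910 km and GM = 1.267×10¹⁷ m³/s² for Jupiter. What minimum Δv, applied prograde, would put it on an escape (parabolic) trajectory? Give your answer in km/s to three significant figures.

r = 69910 + 543200 = 613110 km = 6.1311×10⁸ m.
Circular speed v_c = √(μ/r) = 14380 m/s.
Escape speed v_esc = √(2μ/r) = √2 × v_c = 20330 m/s.
Δv = v_esc − v_c = 5954 m/s = 5.954 km/s.

Δv ≈ 5.95 km/s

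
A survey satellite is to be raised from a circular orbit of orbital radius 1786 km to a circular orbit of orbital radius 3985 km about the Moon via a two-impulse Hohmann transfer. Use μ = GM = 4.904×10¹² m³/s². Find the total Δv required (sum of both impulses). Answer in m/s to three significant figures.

r₁ = 1786 km = 1.786×10⁶ m.
r₂ = 3985 km = 3.985×10⁶ m.
Transfer ellipse a_t = (r₁ + r₂)/2 = 2.886×10⁶ m.
At r₁: circular v_c1 = √(μ/r₁) = 1657 m/s; transfer-perilune v_p = √[μ(2/r₁ − 1/a_t)] = 1947 m/s.
Δv₁ = v_p − v_c1 = 290.3 m/s.
At r₂: circular v_c2 = √(μ/r₂) = 1109 m/s; transfer-apolune v_a = √[μ(2/r₂ − 1/a_t)] = 872.8 m/s.
Δv₂ = v_c2 − v_a = 236.6 m/s.
Total Δv = Δv₁ + Δv₂ = 526.9 m/s.

Δv_total ≈ 527 m/s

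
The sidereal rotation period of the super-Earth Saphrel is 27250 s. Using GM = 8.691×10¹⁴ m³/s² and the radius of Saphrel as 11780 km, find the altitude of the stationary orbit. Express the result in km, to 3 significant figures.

h_sync ≈ 13600 km

A synchronous orbit has period T, so by Kepler's third law a = (μT²/4π²)^(1/3).
μT²/4π² = 8.691×10¹⁴ × (2.725×10⁴)² / 39.48 = 1.635×10²² m³.
a = 2.538×10⁷ m = 25379 km.
Altitude h = a − R = 25379 − 11780 = 13599 km.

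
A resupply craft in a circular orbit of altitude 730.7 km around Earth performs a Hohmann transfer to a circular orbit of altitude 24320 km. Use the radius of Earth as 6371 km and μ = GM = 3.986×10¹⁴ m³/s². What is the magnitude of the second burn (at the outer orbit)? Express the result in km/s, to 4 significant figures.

Δv ≈ 1.395 km/s

r₁ = 6371 + 730.7 = 7101.7 km = 7.1017×10⁶ m.
r₂ = 6371 + 24320 = 30691 km = 3.0691×10⁷ m.
Transfer ellipse a_t = (r₁ + r₂)/2 = 1.890×10⁷ m.
At r₁: circular v_c1 = √(μ/r₁) = 7492 m/s; transfer-perigee v_p = √[μ(2/r₁ − 1/a_t)] = 9548 m/s.
At r₂: circular v_c2 = √(μ/r₂) = 3604 m/s; transfer-apogee v_a = √[μ(2/r₂ − 1/a_t)] = 2209 m/s.
Δv₂ = v_c2 − v_a = 1395 m/s.
= 1.395 km/s.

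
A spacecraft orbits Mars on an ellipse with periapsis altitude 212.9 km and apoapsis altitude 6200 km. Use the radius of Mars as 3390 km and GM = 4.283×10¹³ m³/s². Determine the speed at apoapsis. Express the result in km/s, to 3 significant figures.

v ≈ 1.56 km/s

r_p = 3390 + 212.9 = 3602.9 km = 3.6029×10⁶ m.
r_a = 3390 + 6200 = 9590.0 km = 9.5900×10⁶ m.
Semi-major axis a = (r_p + r_a)/2 = 6596.4 km = 6.596×10⁶ m.
Vis-viva: v² = μ(2/r − 1/a) = 4.283×10¹³ × (2.086×10⁻⁷ − 1.516×10⁻⁷) = 2.439×10⁶ m²/s².
v = 1562 m/s = 1.562 km/s.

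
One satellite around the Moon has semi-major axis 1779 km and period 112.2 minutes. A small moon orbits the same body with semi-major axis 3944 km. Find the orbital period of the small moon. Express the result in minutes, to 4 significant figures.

Kepler's third law: T² ∝ a³, so T₂ = T₁ (a₂/a₁)^(3/2).
a₂/a₁ = 2.217, (a₂/a₁)^(3/2) = 3.301.
T₂ = 112.2 × 3.301 = 370.4 minutes.

T₂ ≈ 370.4 minutes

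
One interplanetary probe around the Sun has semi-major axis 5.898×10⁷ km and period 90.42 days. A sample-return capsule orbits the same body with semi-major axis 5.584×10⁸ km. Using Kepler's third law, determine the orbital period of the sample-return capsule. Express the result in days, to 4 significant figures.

Kepler's third law: T² ∝ a³, so T₂ = T₁ (a₂/a₁)^(3/2).
a₂/a₁ = 9.468, (a₂/a₁)^(3/2) = 29.13.
T₂ = 90.42 × 29.13 = 2634 days.

T₂ ≈ 2634 days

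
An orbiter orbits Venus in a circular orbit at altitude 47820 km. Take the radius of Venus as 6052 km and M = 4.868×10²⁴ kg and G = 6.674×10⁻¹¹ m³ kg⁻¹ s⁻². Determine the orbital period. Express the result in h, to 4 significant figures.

μ = GM = 6.674×10⁻¹¹ × 4.868×10²⁴ = 3.249×10¹⁴ m³/s².
r = 6052 + 47820 = 53872 km = 5.3872×10⁷ m.
Kepler's third law: T = 2π√(r³/μ) = 2π√((5.387×10⁷)³ / 3.249×10¹⁴).
r³/μ = 4.812×10⁸ s², so T = 2π × 2.194×10⁴ = 1.378×10⁵ s.
Converting: 1.378×10⁵ s ÷ 3600 = 38.29 h.

T ≈ 38.29 h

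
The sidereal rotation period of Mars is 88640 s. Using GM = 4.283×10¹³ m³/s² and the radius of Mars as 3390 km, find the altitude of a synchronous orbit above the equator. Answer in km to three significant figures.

A synchronous orbit has period T, so by Kepler's third law a = (μT²/4π²)^(1/3).
μT²/4π² = 4.283×10¹³ × (8.864×10⁴)² / 39.48 = 8.524×10²¹ m³.
a = 2.043×10⁷ m = 20428 km.
Altitude h = a − R = 20428 − 3390 = 17038 km.

h_sync ≈ 17000 km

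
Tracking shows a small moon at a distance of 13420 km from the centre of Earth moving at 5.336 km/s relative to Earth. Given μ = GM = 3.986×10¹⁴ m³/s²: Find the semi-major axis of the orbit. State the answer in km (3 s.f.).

r = 1.342×10⁷ m.
Vis-viva rearranged: 1/a = 2/r − v²/μ = 1.490×10⁻⁷ − 7.143×10⁻⁸ = 7.760×10⁻⁸ m⁻¹.
a = 1.289×10⁷ m = 12887 km.

a ≈ 12900 km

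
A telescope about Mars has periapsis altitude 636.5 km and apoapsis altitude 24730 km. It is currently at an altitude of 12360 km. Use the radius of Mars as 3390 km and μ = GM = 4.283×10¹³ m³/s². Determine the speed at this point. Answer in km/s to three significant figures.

r_p = 3390 + 636.5 = 4026.5 km = 4.0265×10⁶ m.
r_a = 3390 + 24730 = 28120 km = 2.8120×10⁷ m.
r = 3390 + 12360 = 15750 km = 1.575×10⁷ m.
Semi-major axis a = (r_p + r_a)/2 = 16073 km = 1.607×10⁷ m.
Vis-viva: v² = μ(2/r − 1/a) = 4.283×10¹³ × (1.270×10⁻⁷ − 6.222×10⁻⁸) = 2.774×10⁶ m²/s².
v = 1666 m/s = 1.666 km/s.

v ≈ 1.67 km/s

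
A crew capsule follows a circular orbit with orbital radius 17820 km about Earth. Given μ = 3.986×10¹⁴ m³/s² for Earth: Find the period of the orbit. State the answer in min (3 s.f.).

T ≈ 395 min

r = 17820 km = 1.782×10⁷ m.
Kepler's third law: T = 2π√(r³/μ) = 2π√((1.782×10⁷)³ / 3.986×10¹⁴).
r³/μ = 1.420×10⁷ s², so T = 2π × 3.768×10³ = 2.367×10⁴ s.
Converting: 2.367×10⁴ s ÷ 60.00 = 394.6 min.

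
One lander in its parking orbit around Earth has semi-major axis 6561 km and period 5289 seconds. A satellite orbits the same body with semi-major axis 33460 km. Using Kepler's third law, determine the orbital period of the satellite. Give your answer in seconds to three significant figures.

T₂ ≈ 60900 seconds

Kepler's third law: T² ∝ a³, so T₂ = T₁ (a₂/a₁)^(3/2).
a₂/a₁ = 5.100, (a₂/a₁)^(3/2) = 11.52.
T₂ = 5289 × 11.52 = 60910 seconds.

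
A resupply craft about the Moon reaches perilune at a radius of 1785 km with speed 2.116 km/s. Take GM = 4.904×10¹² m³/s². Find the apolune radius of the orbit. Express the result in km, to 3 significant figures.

r_p = 1.785×10⁶ m.
Specific energy ε = v²/2 − μ/r = -5.086×10⁵ J/kg, so a = −μ/(2ε) = 4.821×10⁶ m.
The apsides satisfy r_p + r_a = 2a, so the apolune radius is 2a − r_p = 7.857×10⁶ m = 7856.9 km.

apolune radius ≈ 7860 km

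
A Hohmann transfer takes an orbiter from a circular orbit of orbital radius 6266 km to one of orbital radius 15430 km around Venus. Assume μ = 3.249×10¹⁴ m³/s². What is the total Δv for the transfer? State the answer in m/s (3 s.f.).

Δv_total ≈ 2490 m/s

r₁ = 6266 km = 6.266×10⁶ m.
r₂ = 15430 km = 1.543×10⁷ m.
Transfer ellipse a_t = (r₁ + r₂)/2 = 1.085×10⁷ m.
At r₁: circular v_c1 = √(μ/r₁) = 7201 m/s; transfer-periapsis v_p = √[μ(2/r₁ − 1/a_t)] = 8588 m/s.
Δv₁ = v_p − v_c1 = 1387 m/s.
At r₂: circular v_c2 = √(μ/r₂) = 4589 m/s; transfer-apoapsis v_a = √[μ(2/r₂ − 1/a_t)] = 3487 m/s.
Δv₂ = v_c2 − v_a = 1101 m/s.
Total Δv = Δv₁ + Δv₂ = 2488 m/s.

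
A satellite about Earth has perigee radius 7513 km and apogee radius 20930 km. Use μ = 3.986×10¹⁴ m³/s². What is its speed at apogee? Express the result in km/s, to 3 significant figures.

Semi-major axis a = (r_p + r_a)/2 = 14222 km = 1.422×10⁷ m.
Vis-viva: v² = μ(2/r − 1/a) = 3.986×10¹⁴ × (9.556×10⁻⁸ − 7.032×10⁻⁸) = 1.006×10⁷ m²/s².
v = 3172 m/s = 3.172 km/s.

v ≈ 3.17 km/s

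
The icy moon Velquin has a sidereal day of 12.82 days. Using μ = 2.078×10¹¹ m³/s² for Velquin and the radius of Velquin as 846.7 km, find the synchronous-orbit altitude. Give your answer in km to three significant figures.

T = 12.82 days = 1.108×10⁶ s.
A synchronous orbit has period T, so by Kepler's third law a = (μT²/4π²)^(1/3).
μT²/4π² = 2.078×10¹¹ × (1.108×10⁶)² / 39.48 = 6.458×10²¹ m³.
a = 1.862×10⁷ m = 18622 km.
Altitude h = a − R = 18622 − 846.7 = 17775 km.

h_sync ≈ 17800 km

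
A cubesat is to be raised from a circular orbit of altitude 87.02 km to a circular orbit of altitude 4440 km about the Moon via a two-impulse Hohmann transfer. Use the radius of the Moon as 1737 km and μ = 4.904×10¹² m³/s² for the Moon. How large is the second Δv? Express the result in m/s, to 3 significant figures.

Δv ≈ 289 m/s

r₁ = 1737 + 87.02 = 1824.0 km = 1.8240×10⁶ m.
r₂ = 1737 + 4440 = 6177.0 km = 6.1770×10⁶ m.
Transfer ellipse a_t = (r₁ + r₂)/2 = 4.001×10⁶ m.
At r₁: circular v_c1 = √(μ/r₁) = 1640 m/s; transfer-perilune v_p = √[μ(2/r₁ − 1/a_t)] = 2037 m/s.
At r₂: circular v_c2 = √(μ/r₂) = 891.0 m/s; transfer-apolune v_a = √[μ(2/r₂ − 1/a_t)] = 601.6 m/s.
Δv₂ = v_c2 − v_a = 289.4 m/s.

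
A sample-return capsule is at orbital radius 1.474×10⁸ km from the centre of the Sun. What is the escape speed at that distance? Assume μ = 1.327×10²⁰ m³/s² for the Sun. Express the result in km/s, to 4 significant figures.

r = 1.474×10⁸ km = 1.474×10¹¹ m.
Escape speed v_esc = √(2μ/r) = √(2 × 1.327×10²⁰ / 1.474×10¹¹) = √(1.801×10⁹) = 42430 m/s.
= 42.43 km/s.

v_esc ≈ 42.43 km/s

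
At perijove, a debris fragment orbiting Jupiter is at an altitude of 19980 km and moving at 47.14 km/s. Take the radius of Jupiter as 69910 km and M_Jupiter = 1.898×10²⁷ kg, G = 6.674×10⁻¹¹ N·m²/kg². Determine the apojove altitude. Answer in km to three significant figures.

apojove altitude ≈ 2.65×10⁵ km

μ = GM = 6.674×10⁻¹¹ × 1.898×10²⁷ = 1.267×10¹⁷ m³/s².
r_p = 69910 + 19980 = 89890 km = 8.989×10⁷ m.
Specific energy ε = v²/2 − μ/r = -2.981×10⁸ J/kg, so a = −μ/(2ε) = 2.125×10⁸ m.
The apsides satisfy r_p + r_a = 2a, so the apojove radius is 2a − r_p = 3.350×10⁸ m = 3.3504×10⁵ km.
Apojove altitude = 3.3504×10⁵ − 69910 = 2.6513×10⁵ km.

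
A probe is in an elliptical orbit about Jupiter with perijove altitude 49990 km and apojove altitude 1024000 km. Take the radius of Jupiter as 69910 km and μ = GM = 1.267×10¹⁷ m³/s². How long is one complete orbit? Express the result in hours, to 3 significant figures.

r_p = 69910 + 49990 = 119900 km = 1.1990×10⁸ m.
r_a = 69910 + 1024000 = 1093900 km = 1.0939×10⁹ m.
Semi-major axis a = (r_p + r_a)/2 = (1.1990×10⁵ + 1.0939×10⁶)/2 = 6.0690×10⁵ km = 6.069×10⁸ m.
By Kepler's third law T = 2π√(a³/μ) = 2π × 4.200×10⁴ = 2.639×10⁵ s.
= 73.31 hours.

T ≈ 73.3 hours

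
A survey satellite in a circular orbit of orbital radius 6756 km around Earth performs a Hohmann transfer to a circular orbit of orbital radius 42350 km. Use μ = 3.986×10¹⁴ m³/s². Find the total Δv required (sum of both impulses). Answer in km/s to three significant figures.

r₁ = 6756 km = 6.756×10⁶ m.
r₂ = 42350 km = 4.235×10⁷ m.
Transfer ellipse a_t = (r₁ + r₂)/2 = 2.455×10⁷ m.
At r₁: circular v_c1 = √(μ/r₁) = 7681 m/s; transfer-perigee v_p = √[μ(2/r₁ − 1/a_t)] = 10090 m/s.
Δv₁ = v_p − v_c1 = 2407 m/s.
At r₂: circular v_c2 = √(μ/r₂) = 3068 m/s; transfer-apogee v_a = √[μ(2/r₂ − 1/a_t)] = 1609 m/s.
Δv₂ = v_c2 − v_a = 1459 m/s.
Total Δv = Δv₁ + Δv₂ = 3865 m/s = 3.865 km/s.

Δv_total ≈ 3.87 km/s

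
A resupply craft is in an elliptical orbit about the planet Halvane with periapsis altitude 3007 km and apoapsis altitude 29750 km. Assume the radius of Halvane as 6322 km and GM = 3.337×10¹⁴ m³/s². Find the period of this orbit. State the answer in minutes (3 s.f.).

T ≈ 620 minutes

r_p = 6322 + 3007 = 9329.0 km = 9.3290×10⁶ m.
r_a = 6322 + 29750 = 36072 km = 3.6072×10⁷ m.
Semi-major axis a = (r_p + r_a)/2 = (9329.0 + 36072)/2 = 22700 km = 2.270×10⁷ m.
By Kepler's third law T = 2π√(a³/μ) = 2π × 5.921×10³ = 3.720×10⁴ s.
= 620.0 minutes.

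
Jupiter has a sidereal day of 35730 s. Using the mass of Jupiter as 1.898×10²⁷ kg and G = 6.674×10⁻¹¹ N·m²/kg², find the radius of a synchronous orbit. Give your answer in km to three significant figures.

r_sync ≈ 1.60×10⁵ km

μ = GM = 6.674×10⁻¹¹ × 1.898×10²⁷ = 1.267×10¹⁷ m³/s².
A synchronous orbit has period T, so by Kepler's third law a = (μT²/4π²)^(1/3).
μT²/4π² = 1.267×10¹⁷ × (3.573×10⁴)² / 39.48 = 4.096×10²⁴ m³.
a = 1.600×10⁸ m = 1.6000×10⁵ km.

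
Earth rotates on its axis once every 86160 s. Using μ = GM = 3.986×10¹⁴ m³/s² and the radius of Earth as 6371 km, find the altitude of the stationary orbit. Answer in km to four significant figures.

A synchronous orbit has period T, so by Kepler's third law a = (μT²/4π²)^(1/3).
μT²/4π² = 3.986×10¹⁴ × (8.616×10⁴)² / 39.48 = 7.495×10²² m³.
a = 4.216×10⁷ m = 42163 km.
Altitude h = a − R = 42163 − 6371 = 35792 km.

h_sync ≈ 35790 km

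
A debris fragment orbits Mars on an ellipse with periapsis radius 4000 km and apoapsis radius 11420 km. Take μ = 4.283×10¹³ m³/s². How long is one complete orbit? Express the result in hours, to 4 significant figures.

Semi-major axis a = (r_p + r_a)/2 = (4000.0 + 11420)/2 = 7710.0 km = 7.710×10⁶ m.
By Kepler's third law T = 2π√(a³/μ) = 2π × 3.271×10³ = 2.055×10⁴ s.
= 5.709 hours.

T ≈ 5.709 hours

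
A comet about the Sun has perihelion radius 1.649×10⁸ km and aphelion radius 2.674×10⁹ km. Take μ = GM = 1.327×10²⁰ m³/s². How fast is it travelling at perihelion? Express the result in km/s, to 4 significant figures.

Semi-major axis a = (r_p + r_a)/2 = 1.4194×10⁹ km = 1.419×10¹² m.
Vis-viva: v² = μ(2/r − 1/a) = 1.327×10²⁰ × (1.213×10⁻¹¹ − 7.045×10⁻¹³) = 1.516×10⁹ m²/s².
v = 38940 m/s = 38.94 km/s.

v ≈ 38.94 km/s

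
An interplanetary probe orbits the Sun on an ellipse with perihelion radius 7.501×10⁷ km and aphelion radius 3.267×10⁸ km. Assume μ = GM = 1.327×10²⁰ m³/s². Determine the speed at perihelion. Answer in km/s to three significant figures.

v ≈ 53.6 km/s

Semi-major axis a = (r_p + r_a)/2 = 2.0086×10⁸ km = 2.009×10¹¹ m.
Vis-viva: v² = μ(2/r − 1/a) = 1.327×10²⁰ × (2.666×10⁻¹¹ − 4.979×10⁻¹²) = 2.878×10⁹ m²/s².
v = 53640 m/s = 53.64 km/s.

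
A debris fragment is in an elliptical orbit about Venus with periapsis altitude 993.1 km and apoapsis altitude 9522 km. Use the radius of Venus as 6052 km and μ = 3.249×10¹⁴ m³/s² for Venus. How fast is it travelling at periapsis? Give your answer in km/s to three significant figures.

v ≈ 7.97 km/s

r_p = 6052 + 993.1 = 7045.1 km = 7.0451×10⁶ m.
r_a = 6052 + 9522 = 15574 km = 1.5574×10⁷ m.
Semi-major axis a = (r_p + r_a)/2 = 11310 km = 1.131×10⁷ m.
Vis-viva: v² = μ(2/r − 1/a) = 3.249×10¹⁴ × (2.839×10⁻⁷ − 8.842×10⁻⁸) = 6.351×10⁷ m²/s².
v = 7969 m/s = 7.969 km/s.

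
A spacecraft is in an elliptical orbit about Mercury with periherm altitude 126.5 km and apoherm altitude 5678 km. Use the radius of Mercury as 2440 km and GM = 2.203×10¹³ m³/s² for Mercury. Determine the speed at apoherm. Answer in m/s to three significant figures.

r_p = 2440 + 126.5 = 2566.5 km = 2.5665×10⁶ m.
r_a = 2440 + 5678 = 8118.0 km = 8.1180×10⁶ m.
Semi-major axis a = (r_p + r_a)/2 = 5342.2 km = 5.342×10⁶ m.
Vis-viva: v² = μ(2/r − 1/a) = 2.203×10¹³ × (2.464×10⁻⁷ − 1.872×10⁻⁷) = 1.304×10⁶ m²/s².
v = 1142 m/s.

v ≈ 1140 m/s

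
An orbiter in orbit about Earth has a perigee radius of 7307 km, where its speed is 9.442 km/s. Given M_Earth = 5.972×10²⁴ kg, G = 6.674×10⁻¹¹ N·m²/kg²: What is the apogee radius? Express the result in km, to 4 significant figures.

μ = GM = 6.674×10⁻¹¹ × 5.972×10²⁴ = 3.986×10¹⁴ m³/s².
r_p = 7.307×10⁶ m.
Specific energy ε = v²/2 − μ/r = -9.971×10⁶ J/kg, so a = −μ/(2ε) = 1.999×10⁷ m.
The apsides satisfy r_p + r_a = 2a, so the apogee radius is 2a − r_p = 3.267×10⁷ m = 32667 km.

apogee radius ≈ 32670 km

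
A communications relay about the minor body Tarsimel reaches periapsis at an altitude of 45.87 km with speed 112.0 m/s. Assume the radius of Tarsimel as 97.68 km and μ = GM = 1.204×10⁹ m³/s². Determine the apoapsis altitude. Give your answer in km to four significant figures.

apoapsis altitude ≈ 328.0 km

r_p = 97.68 + 45.87 = 143.55 km = 1.436×10⁵ m.
Specific energy ε = v²/2 − μ/r = -2.115×10³ J/kg, so a = −μ/(2ε) = 2.846×10⁵ m.
The apsides satisfy r_p + r_a = 2a, so the apoapsis radius is 2a − r_p = 4.256×10⁵ m = 425.63 km.
Apoapsis altitude = 425.63 − 97.68 = 327.95 km.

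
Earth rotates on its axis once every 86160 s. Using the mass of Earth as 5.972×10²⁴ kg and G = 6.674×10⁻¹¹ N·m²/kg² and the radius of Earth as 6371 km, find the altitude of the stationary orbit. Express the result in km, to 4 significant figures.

h_sync ≈ 35790 km

μ = GM = 6.674×10⁻¹¹ × 5.972×10²⁴ = 3.986×10¹⁴ m³/s².
A synchronous orbit has period T, so by Kepler's third law a = (μT²/4π²)^(1/3).
μT²/4π² = 3.986×10¹⁴ × (8.616×10⁴)² / 39.48 = 7.495×10²² m³.
a = 4.216×10⁷ m = 42162 km.
Altitude h = a − R = 42162 − 6371 = 35791 km.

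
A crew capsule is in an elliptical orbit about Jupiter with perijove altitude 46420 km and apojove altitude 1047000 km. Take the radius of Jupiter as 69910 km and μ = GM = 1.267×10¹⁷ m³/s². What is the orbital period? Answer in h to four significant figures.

T ≈ 75.08 h

r_p = 69910 + 46420 = 116330 km = 1.1633×10⁸ m.
r_a = 69910 + 1047000 = 1116900 km = 1.1169×10⁹ m.
Semi-major axis a = (r_p + r_a)/2 = (1.1633×10⁵ + 1.1169×10⁶)/2 = 6.1662×10⁵ km = 6.166×10⁸ m.
By Kepler's third law T = 2π√(a³/μ) = 2π × 4.302×10⁴ = 2.703×10⁵ s.
= 75.08 h.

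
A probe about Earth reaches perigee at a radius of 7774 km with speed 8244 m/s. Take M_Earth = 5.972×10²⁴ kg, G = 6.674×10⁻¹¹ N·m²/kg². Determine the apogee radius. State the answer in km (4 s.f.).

μ = GM = 6.674×10⁻¹¹ × 5.972×10²⁴ = 3.986×10¹⁴ m³/s².
r_p = 7.774×10⁶ m.
Specific energy ε = v²/2 − μ/r = -1.729×10⁷ J/kg, so a = −μ/(2ε) = 1.153×10⁷ m.
The apsides satisfy r_p + r_a = 2a, so the apogee radius is 2a − r_p = 1.528×10⁷ m = 15281 km.

apogee radius ≈ 15280 km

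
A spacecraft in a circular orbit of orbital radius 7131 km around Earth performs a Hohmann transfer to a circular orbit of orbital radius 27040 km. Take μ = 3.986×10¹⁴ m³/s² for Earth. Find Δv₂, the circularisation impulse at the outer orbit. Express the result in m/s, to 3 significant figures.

r₁ = 7131 km = 7.131×10⁶ m.
r₂ = 27040 km = 2.704×10⁷ m.
Transfer ellipse a_t = (r₁ + r₂)/2 = 1.709×10⁷ m.
At r₁: circular v_c1 = √(μ/r₁) = 7476 m/s; transfer-perigee v_p = √[μ(2/r₁ − 1/a_t)] = 9406 m/s.
At r₂: circular v_c2 = √(μ/r₂) = 3839 m/s; transfer-apogee v_a = √[μ(2/r₂ − 1/a_t)] = 2480 m/s.
Δv₂ = v_c2 − v_a = 1359 m/s.

Δv ≈ 1360 m/s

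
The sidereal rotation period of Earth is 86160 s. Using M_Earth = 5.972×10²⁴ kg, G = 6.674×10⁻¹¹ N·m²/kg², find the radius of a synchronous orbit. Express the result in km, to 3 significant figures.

r_sync ≈ 42200 km

μ = GM = 6.674×10⁻¹¹ × 5.972×10²⁴ = 3.986×10¹⁴ m³/s².
A synchronous orbit has period T, so by Kepler's third law a = (μT²/4π²)^(1/3).
μT²/4π² = 3.986×10¹⁴ × (8.616×10⁴)² / 39.48 = 7.495×10²² m³.
a = 4.216×10⁷ m = 42162 km.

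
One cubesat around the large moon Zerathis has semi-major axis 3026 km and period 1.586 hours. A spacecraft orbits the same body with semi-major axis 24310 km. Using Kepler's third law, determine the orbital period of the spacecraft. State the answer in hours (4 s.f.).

Kepler's third law: T² ∝ a³, so T₂ = T₁ (a₂/a₁)^(3/2).
a₂/a₁ = 8.034, (a₂/a₁)^(3/2) = 22.77.
T₂ = 1.586 × 22.77 = 36.11 hours.

T₂ ≈ 36.11 hours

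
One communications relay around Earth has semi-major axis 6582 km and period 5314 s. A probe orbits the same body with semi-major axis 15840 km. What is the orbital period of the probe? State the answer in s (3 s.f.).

T₂ ≈ 19800 s

Kepler's third law: T² ∝ a³, so T₂ = T₁ (a₂/a₁)^(3/2).
a₂/a₁ = 2.407, (a₂/a₁)^(3/2) = 3.733.
T₂ = 5314 × 3.733 = 19840 s.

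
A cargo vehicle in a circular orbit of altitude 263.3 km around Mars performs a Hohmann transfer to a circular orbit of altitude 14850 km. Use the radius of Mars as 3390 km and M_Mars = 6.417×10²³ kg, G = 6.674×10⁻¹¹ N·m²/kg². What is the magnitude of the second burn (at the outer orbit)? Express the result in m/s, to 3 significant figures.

Δv ≈ 647 m/s

μ = GM = 6.674×10⁻¹¹ × 6.417×10²³ = 4.283×10¹³ m³/s².
r₁ = 3390 + 263.3 = 3653.3 km = 3.6533×10⁶ m.
r₂ = 3390 + 14850 = 18240 km = 1.8240×10⁷ m.
Transfer ellipse a_t = (r₁ + r₂)/2 = 1.095×10⁷ m.
At r₁: circular v_c1 = √(μ/r₁) = 3424 m/s; transfer-periapsis v_p = √[μ(2/r₁ − 1/a_t)] = 4420 m/s.
At r₂: circular v_c2 = √(μ/r₂) = 1532 m/s; transfer-apoapsis v_a = √[μ(2/r₂ − 1/a_t)] = 885.2 m/s.
Δv₂ = v_c2 − v_a = 647.1 m/s.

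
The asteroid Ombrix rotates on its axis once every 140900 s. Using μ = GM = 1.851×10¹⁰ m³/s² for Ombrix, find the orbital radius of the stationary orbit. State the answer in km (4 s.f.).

r_sync ≈ 2104 km

A synchronous orbit has period T, so by Kepler's third law a = (μT²/4π²)^(1/3).
μT²/4π² = 1.851×10¹⁰ × (1.409×10⁵)² / 39.48 = 9.308×10¹⁸ m³.
a = 2.104×10⁶ m = 2103.6 km.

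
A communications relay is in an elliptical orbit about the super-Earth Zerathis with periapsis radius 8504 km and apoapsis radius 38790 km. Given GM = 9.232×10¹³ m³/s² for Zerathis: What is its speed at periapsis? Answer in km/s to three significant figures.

v ≈ 4.22 km/s

Semi-major axis a = (r_p + r_a)/2 = 23647 km = 2.365×10⁷ m.
Vis-viva: v² = μ(2/r − 1/a) = 9.232×10¹³ × (2.352×10⁻⁷ − 4.229×10⁻⁸) = 1.781×10⁷ m²/s².
v = 4220 m/s = 4.220 km/s.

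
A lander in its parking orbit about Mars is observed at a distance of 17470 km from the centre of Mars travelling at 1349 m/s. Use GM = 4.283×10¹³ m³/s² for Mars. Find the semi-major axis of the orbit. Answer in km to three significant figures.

a ≈ 13900 km

r = 1.747×10⁷ m.
Vis-viva rearranged: 1/a = 2/r − v²/μ = 1.145×10⁻⁷ − 4.249×10⁻⁸ = 7.199×10⁻⁸ m⁻¹.
a = 1.389×10⁷ m = 13890 km.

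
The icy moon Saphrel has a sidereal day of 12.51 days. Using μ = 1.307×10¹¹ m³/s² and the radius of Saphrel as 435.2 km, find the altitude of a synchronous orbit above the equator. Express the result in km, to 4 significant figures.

T = 12.51 days = 1.081×10⁶ s.
A synchronous orbit has period T, so by Kepler's third law a = (μT²/4π²)^(1/3).
μT²/4π² = 1.307×10¹¹ × (1.081×10⁶)² / 39.48 = 3.868×10²¹ m³.
a = 1.570×10⁷ m = 15697 km.
Altitude h = a − R = 15697 − 435.2 = 15262 km.

h_sync ≈ 15260 km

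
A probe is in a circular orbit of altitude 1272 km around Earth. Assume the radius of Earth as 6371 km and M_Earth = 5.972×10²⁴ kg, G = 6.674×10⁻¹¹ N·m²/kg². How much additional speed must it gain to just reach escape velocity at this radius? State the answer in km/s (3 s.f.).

Δv ≈ 2.99 km/s

μ = GM = 6.674×10⁻¹¹ × 5.972×10²⁴ = 3.986×10¹⁴ m³/s².
r = 6371 + 1272 = 7643.0 km = 7.6430×10⁶ m.
Circular speed v_c = √(μ/r) = 7221 m/s.
Escape speed v_esc = √(2μ/r) = √2 × v_c = 10210 m/s.
Δv = v_esc − v_c = 2991 m/s = 2.991 km/s.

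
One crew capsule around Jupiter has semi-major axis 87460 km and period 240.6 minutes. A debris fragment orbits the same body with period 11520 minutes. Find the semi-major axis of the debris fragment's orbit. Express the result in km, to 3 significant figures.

a₂ ≈ 1.15×10⁶ km

Kepler's third law: a³ ∝ T², so a₂ = a₁ (T₂/T₁)^(2/3).
T₂/T₁ = 47.88, (T₂/T₁)^(2/3) = 13.19.
a₂ = 87460 × 13.19 = 1.153×10⁶ km.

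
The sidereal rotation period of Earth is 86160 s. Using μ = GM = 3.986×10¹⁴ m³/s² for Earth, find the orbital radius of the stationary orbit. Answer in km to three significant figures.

r_sync ≈ 42200 km

A synchronous orbit has period T, so by Kepler's third law a = (μT²/4π²)^(1/3).
μT²/4π² = 3.986×10¹⁴ × (8.616×10⁴)² / 39.48 = 7.495×10²² m³.
a = 4.216×10⁷ m = 42163 km.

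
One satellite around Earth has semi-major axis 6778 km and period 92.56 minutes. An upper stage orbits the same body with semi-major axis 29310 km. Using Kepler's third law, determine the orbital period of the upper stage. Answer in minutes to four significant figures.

Kepler's third law: T² ∝ a³, so T₂ = T₁ (a₂/a₁)^(3/2).
a₂/a₁ = 4.324, (a₂/a₁)^(3/2) = 8.992.
T₂ = 92.56 × 8.992 = 832.3 minutes.

T₂ ≈ 832.3 minutes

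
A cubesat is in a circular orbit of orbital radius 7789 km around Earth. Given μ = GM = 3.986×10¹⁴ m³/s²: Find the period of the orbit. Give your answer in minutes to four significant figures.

T ≈ 114.0 minutes

r = 7789 km = 7.789×10⁶ m.
Kepler's third law: T = 2π√(r³/μ) = 2π√((7.789×10⁶)³ / 3.986×10¹⁴).
r³/μ = 1.186×10⁶ s², so T = 2π × 1.089×10³ = 6.841×10³ s.
Converting: 6.841×10³ s ÷ 60.00 = 114.0 minutes.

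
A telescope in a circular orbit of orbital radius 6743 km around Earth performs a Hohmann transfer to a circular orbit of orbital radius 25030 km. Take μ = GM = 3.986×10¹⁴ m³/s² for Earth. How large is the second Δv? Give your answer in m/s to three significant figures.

r₁ = 6743 km = 6.743×10⁶ m.
r₂ = 25030 km = 2.503×10⁷ m.
Transfer ellipse a_t = (r₁ + r₂)/2 = 1.589×10⁷ m.
At r₁: circular v_c1 = √(μ/r₁) = 7689 m/s; transfer-perigee v_p = √[μ(2/r₁ − 1/a_t)] = 9651 m/s.
At r₂: circular v_c2 = √(μ/r₂) = 3991 m/s; transfer-apogee v_a = √[μ(2/r₂ − 1/a_t)] = 2600 m/s.
Δv₂ = v_c2 − v_a = 1391 m/s.

Δv ≈ 1390 m/s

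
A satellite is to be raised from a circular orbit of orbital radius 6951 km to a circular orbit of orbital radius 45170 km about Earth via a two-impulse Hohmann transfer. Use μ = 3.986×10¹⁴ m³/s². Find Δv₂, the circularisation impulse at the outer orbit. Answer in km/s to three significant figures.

r₁ = 6951 km = 6.951×10⁶ m.
r₂ = 45170 km = 4.517×10⁷ m.
Transfer ellipse a_t = (r₁ + r₂)/2 = 2.606×10⁷ m.
At r₁: circular v_c1 = √(μ/r₁) = 7573 m/s; transfer-perigee v_p = √[μ(2/r₁ − 1/a_t)] = 9970 m/s.
At r₂: circular v_c2 = √(μ/r₂) = 2971 m/s; transfer-apogee v_a = √[μ(2/r₂ − 1/a_t)] = 1534 m/s.
Δv₂ = v_c2 − v_a = 1436 m/s.
= 1.436 km/s.

Δv ≈ 1.44 km/s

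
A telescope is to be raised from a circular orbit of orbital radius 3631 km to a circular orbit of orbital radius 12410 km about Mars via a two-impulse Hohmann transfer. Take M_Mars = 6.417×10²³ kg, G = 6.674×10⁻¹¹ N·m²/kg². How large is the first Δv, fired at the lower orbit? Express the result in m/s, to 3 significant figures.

Δv ≈ 838 m/s

μ = GM = 6.674×10⁻¹¹ × 6.417×10²³ = 4.283×10¹³ m³/s².
r₁ = 3631 km = 3.631×10⁶ m.
r₂ = 12410 km = 1.241×10⁷ m.
Transfer ellipse a_t = (r₁ + r₂)/2 = 8.020×10⁶ m.
At r₁: circular v_c1 = √(μ/r₁) = 3434 m/s; transfer-periapsis v_p = √[μ(2/r₁ − 1/a_t)] = 4272 m/s.
Δv₁ = v_p − v_c1 = 837.6 m/s.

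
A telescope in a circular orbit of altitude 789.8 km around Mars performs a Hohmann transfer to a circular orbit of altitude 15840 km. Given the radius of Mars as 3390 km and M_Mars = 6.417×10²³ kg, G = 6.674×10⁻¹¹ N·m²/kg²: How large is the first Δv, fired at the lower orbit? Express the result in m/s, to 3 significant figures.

Δv ≈ 902 m/s

μ = GM = 6.674×10⁻¹¹ × 6.417×10²³ = 4.283×10¹³ m³/s².
r₁ = 3390 + 789.8 = 4179.8 km = 4.1798×10⁶ m.
r₂ = 3390 + 15840 = 19230 km = 1.9230×10⁷ m.
Transfer ellipse a_t = (r₁ + r₂)/2 = 1.170×10⁷ m.
At r₁: circular v_c1 = √(μ/r₁) = 3201 m/s; transfer-periapsis v_p = √[μ(2/r₁ − 1/a_t)] = 4103 m/s.
Δv₁ = v_p − v_c1 = 901.9 m/s.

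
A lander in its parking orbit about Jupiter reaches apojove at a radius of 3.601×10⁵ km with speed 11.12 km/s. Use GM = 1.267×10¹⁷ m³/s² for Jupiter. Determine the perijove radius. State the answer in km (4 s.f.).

r_a = 3.601×10⁸ m.
Specific energy ε = v²/2 − μ/r = -2.900×10⁸ J/kg, so a = −μ/(2ε) = 2.184×10⁸ m.
The apsides satisfy r_p + r_a = 2a, so the perijove radius is 2a − r_a = 7.677×10⁷ m = 76767 km.

perijove radius ≈ 76770 km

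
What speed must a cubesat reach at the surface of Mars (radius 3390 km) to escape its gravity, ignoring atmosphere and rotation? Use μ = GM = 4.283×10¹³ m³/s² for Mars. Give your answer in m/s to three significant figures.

r = R = 3.390×10⁶ m.
Escape speed v_esc = √(2μ/r) = √(2 × 4.283×10¹³ / 3.390×10⁶) = √(2.527×10⁷) = 5027 m/s.

v_esc ≈ 5030 m/s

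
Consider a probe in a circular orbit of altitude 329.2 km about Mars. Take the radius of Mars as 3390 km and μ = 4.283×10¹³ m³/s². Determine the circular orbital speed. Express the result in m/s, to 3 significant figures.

v ≈ 3390 m/s

r = 3390 + 329.2 = 3719.2 km = 3.7192×10⁶ m.
For a circular orbit v = √(μ/r) = √(4.283×10¹³ / 3.719×10⁶) = √(1.152×10⁷) = 3394 m/s.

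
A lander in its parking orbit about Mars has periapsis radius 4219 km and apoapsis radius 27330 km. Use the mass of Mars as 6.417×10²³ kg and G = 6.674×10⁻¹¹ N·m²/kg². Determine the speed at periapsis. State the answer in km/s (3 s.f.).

μ = GM = 6.674×10⁻¹¹ × 6.417×10²³ = 4.283×10¹³ m³/s².
Semi-major axis a = (r_p + r_a)/2 = 15774 km = 1.577×10⁷ m.
Vis-viva: v² = μ(2/r − 1/a) = 4.283×10¹³ × (4.740×10⁻⁷ − 6.339×10⁻⁸) = 1.759×10⁷ m²/s².
v = 4194 m/s = 4.194 km/s.

v ≈ 4.19 km/s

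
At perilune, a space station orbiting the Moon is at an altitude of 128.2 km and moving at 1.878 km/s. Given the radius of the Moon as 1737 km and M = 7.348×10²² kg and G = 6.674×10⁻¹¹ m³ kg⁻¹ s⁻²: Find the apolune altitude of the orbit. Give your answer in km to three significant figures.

apolune altitude ≈ 2060 km

μ = GM = 6.674×10⁻¹¹ × 7.348×10²² = 4.904×10¹² m³/s².
r_p = 1737 + 128.2 = 1865.2 km = 1.865×10⁶ m.
Specific energy ε = v²/2 − μ/r = -8.658×10⁵ J/kg, so a = −μ/(2ε) = 2.832×10⁶ m.
The apsides satisfy r_p + r_a = 2a, so the apolune radius is 2a − r_p = 3.799×10⁶ m = 3799.0 km.
Apolune altitude = 3799.0 − 1737 = 2062.0 km.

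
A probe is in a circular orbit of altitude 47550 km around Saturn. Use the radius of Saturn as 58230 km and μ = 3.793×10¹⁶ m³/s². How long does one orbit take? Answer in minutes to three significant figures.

r = 58230 + 47550 = 105780 km = 1.0578×10⁸ m.
Kepler's third law: T = 2π√(r³/μ) = 2π√((1.058×10⁸)³ / 3.793×10¹⁶).
r³/μ = 3.121×10⁷ s², so T = 2π × 5.586×10³ = 3.510×10⁴ s.
Converting: 3.510×10⁴ s ÷ 60.00 = 585.0 minutes.

T ≈ 585 minutes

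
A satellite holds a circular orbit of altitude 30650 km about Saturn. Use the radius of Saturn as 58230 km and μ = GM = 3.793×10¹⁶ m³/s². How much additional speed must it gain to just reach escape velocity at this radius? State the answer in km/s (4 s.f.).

r = 58230 + 30650 = 88880 km = 8.8880×10⁷ m.
Circular speed v_c = √(μ/r) = 20660 m/s.
Escape speed v_esc = √(2μ/r) = √2 × v_c = 29210 m/s.
Δv = v_esc − v_c = 8557 m/s = 8.557 km/s.

Δv ≈ 8.557 km/s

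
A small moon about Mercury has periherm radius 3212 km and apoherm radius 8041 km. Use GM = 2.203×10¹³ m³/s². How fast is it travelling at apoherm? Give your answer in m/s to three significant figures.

Semi-major axis a = (r_p + r_a)/2 = 5626.5 km = 5.626×10⁶ m.
Vis-viva: v² = μ(2/r − 1/a) = 2.203×10¹³ × (2.487×10⁻⁷ − 1.777×10⁻⁷) = 1.564×10⁶ m²/s².
v = 1251 m/s.

v ≈ 1250 m/s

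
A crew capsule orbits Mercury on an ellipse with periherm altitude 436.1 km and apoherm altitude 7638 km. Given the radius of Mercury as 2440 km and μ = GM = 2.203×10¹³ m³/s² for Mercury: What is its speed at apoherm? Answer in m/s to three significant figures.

v ≈ 985 m/s

r_p = 2440 + 436.1 = 2876.1 km = 2.8761×10⁶ m.
r_a = 2440 + 7638 = 10078 km = 1.0078×10⁷ m.
Semi-major axis a = (r_p + r_a)/2 = 6477.1 km = 6.477×10⁶ m.
Vis-viva: v² = μ(2/r − 1/a) = 2.203×10¹³ × (1.985×10⁻⁷ − 1.544×10⁻⁷) = 9.707×10⁵ m²/s².
v = 985.2 m/s.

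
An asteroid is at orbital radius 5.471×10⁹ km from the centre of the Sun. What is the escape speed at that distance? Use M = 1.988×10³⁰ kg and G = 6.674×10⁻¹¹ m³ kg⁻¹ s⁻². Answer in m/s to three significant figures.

μ = GM = 6.674×10⁻¹¹ × 1.988×10³⁰ = 1.327×10²⁰ m³/s².
r = 5.471×10⁹ km = 5.471×10¹² m.
Escape speed v_esc = √(2μ/r) = √(2 × 1.327×10²⁰ / 5.471×10¹²) = √(4.850×10⁷) = 6964 m/s.

v_esc ≈ 6960 m/s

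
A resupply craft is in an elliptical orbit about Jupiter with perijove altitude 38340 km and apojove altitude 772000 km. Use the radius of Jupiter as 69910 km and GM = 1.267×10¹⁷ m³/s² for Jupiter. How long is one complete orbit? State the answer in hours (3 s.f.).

r_p = 69910 + 38340 = 108250 km = 1.0825×10⁸ m.
r_a = 69910 + 772000 = 841910 km = 8.4191×10⁸ m.
Semi-major axis a = (r_p + r_a)/2 = (1.0825×10⁵ + 8.4191×10⁵)/2 = 4.7508×10⁵ km = 4.751×10⁸ m.
By Kepler's third law T = 2π√(a³/μ) = 2π × 2.909×10⁴ = 1.828×10⁵ s.
= 50.77 hours.

T ≈ 50.8 hours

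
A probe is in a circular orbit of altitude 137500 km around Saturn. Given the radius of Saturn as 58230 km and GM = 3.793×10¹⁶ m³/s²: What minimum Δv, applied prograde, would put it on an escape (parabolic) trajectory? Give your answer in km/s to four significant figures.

r = 58230 + 137500 = 195730 km = 1.9573×10⁸ m.
Circular speed v_c = √(μ/r) = 13920 m/s.
Escape speed v_esc = √(2μ/r) = √2 × v_c = 19690 m/s.
Δv = v_esc − v_c = 5766 m/s = 5.766 km/s.

Δv ≈ 5.766 km/s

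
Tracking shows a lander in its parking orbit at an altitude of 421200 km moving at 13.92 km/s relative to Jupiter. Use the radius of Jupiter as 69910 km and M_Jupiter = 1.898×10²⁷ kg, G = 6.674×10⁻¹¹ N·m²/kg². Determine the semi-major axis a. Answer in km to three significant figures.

a ≈ 3.93×10⁵ km

μ = GM = 6.674×10⁻¹¹ × 1.898×10²⁷ = 1.267×10¹⁷ m³/s².
r = 69910 + 421200 = 4.9111×10⁵ km = 4.911×10⁸ m.
Specific orbital energy ε = v²/2 − μ/r = (13920)²/2 − 1.267×10¹⁷/4.911×10⁸ = -1.610×10⁸ J/kg.
Since ε = −μ/(2a), a = −μ/(2ε) = 3.933×10⁸ m = 3.9328×10⁵ km.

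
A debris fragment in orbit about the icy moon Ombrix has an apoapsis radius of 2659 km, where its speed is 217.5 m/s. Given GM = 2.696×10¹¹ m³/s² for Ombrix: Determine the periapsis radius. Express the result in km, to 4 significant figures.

periapsis radius ≈ 809.0 km

r_a = 2.659×10⁶ m.
Specific energy ε = v²/2 − μ/r = -7.774×10⁴ J/kg, so a = −μ/(2ε) = 1.734×10⁶ m.
The apsides satisfy r_p + r_a = 2a, so the periapsis radius is 2a − r_a = 8.090×10⁵ m = 809.04 km.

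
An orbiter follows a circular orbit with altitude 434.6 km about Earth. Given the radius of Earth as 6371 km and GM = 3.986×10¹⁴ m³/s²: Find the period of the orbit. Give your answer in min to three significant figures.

r = 6371 + 434.6 = 6805.6 km = 6.8056×10⁶ m.
Kepler's third law: T = 2π√(r³/μ) = 2π√((6.806×10⁶)³ / 3.986×10¹⁴).
r³/μ = 7.908×10⁵ s², so T = 2π × 8.893×10² = 5.587×10³ s.
Converting: 5.587×10³ s ÷ 60.00 = 93.12 min.

T ≈ 93.1 min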